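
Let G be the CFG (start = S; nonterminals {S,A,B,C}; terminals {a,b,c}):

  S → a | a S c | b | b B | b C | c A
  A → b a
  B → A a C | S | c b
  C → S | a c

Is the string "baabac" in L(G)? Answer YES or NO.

CNF form of G:
  S -> T0 B | T0 C | T1 X6 | T2 A | a | b
  A -> T0 T1
  B -> A X3 | T0 B | T0 C | T1 X4 | T2 A | T2 T0 | a | b
  C -> T0 B | T0 C | T1 T2 | T1 X5 | T2 A | a | b
  T0 -> b
  T1 -> a
  T2 -> c
  X3 -> T1 C
  X4 -> S T2
  X5 -> S T2
  X6 -> S T2

Fill CYK table bottom-up:
  T[0,0] 'b' = {B,C,S,T0}  orig:{B,C,S}
  T[1,1] 'a' = {B,C,S,T1}  orig:{B,C,S}
  T[2,2] 'a' = {B,C,S,T1}  orig:{B,C,S}
  T[3,3] 'b' = {B,C,S,T0}  orig:{B,C,S}
  T[4,4] 'a' = {B,C,S,T1}  orig:{B,C,S}
  T[5,5] 'c' = {T2}  orig:{}
  T[0,1] 'ba' = {A,B,C,S}
  T[1,2] 'aa' = {X3}  orig:{}
  T[2,3] 'ab' = {X3}  orig:{}
  T[3,4] 'ba' = {A,B,C,S}
  T[4,5] 'ac' = {C,X4,X5,X6}  orig:{C}
  T[0,2] 'baa' = ∅
  T[1,3] 'aab' = ∅
  T[2,4] 'aba' = {X3}  orig:{}
  T[3,5] 'bac' = {B,C,S,X4,X5,X6}  orig:{B,C,S}
  T[0,3] 'baab' = {B}
  T[1,4] 'aaba' = ∅
  T[2,5] 'abac' = {B,C,S,X3}  orig:{B,C,S}
  T[0,4] 'baaba' = {B}
  T[1,5] 'aabac' = {X3}  orig:{}
  T[0,5] 'baabac' = {B}

S ∉ T[0,5] ⇒ NO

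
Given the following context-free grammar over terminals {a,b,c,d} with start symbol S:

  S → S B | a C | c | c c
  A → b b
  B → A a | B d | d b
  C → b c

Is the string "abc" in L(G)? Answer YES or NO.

Convert to CNF:
  S -> S B | T1 C | T3 T3 | c
  A -> T0 T0
  B -> A T1 | B T2 | T2 T0
  C -> T0 T3
  T0 -> b
  T1 -> a
  T2 -> d
  T3 -> c

CYK table (by increasing span):
  cell(0,0) a: {T1}  orig:{}
  cell(1,1) b: {T0}  orig:{}
  cell(2,2) c: {S,T3}  orig:{S}
  cell(0,1) ab: ∅
  cell(1,2) bc: {C}
  cell(0,2) abc: {S}

S ∈ T[0,2] ⇒ YES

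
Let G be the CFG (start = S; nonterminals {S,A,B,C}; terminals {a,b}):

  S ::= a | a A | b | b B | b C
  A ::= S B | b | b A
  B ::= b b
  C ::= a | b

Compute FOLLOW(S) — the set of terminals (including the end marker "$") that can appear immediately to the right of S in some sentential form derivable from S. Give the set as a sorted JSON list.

FIRST sets, iterate to fixpoint:
iter 1:
  A via A→b: +{b}
  B via B→b b: +{b}
  C via C→a: +{a}
  C via C→b: +{b}
  S via S→a: +{a}
  S via S→b: +{b}
  FIRST[S]={a,b}  FIRST[A]={b}  FIRST[B]={b}  FIRST[C]={a,b}
iter 2:
  A via A→S B: +{a}
  FIRST[S]={a,b}  FIRST[A]={a,b}  FIRST[B]={b}  FIRST[C]={a,b}
iter 3: (no change)
  FIRST[S]={a,b}  FIRST[A]={a,b}  FIRST[B]={b}  FIRST[C]={a,b}

FOLLOW iteration:
initialize: $ ∈ FOLLOW(S)
round 1:
  A→S B: FOLLOW(S) ⊇ FIRST(B) = {b}; new: +{b}
  S→a A: FOLLOW(A) ⊇ FOLLOW(S) ⊇ {$,b}; new: +{$,b}
  S→b B: FOLLOW(B) ⊇ FOLLOW(S) ⊇ {$,b}; new: +{$,b}
  S→b C: FOLLOW(C) ⊇ FOLLOW(S) ⊇ {$,b}; new: +{$,b}
  S: {$,b}  A: {$,b}  B: {$,b}  C: {$,b}
round 2: done
  S: {$,b}  A: {$,b}  B: {$,b}  C: {$,b}

FOLLOW(S) = ["$", "b"]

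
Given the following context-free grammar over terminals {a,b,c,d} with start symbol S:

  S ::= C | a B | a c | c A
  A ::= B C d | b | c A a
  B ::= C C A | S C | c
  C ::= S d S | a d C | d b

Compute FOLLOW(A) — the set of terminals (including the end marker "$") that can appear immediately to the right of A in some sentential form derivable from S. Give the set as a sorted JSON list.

FIRST sets, iterate to fixpoint:
pass 1:
  A via A→b: +{b}
  A via A→c A a: +{c}
  B via B→c: +{c}
  C via C→a d C: +{a}
  C via C→d b: +{d}
  S via S→C: +{a,d}
  S via S→c A: +{c}
  S: {a,c,d}  A: {b,c}  B: {c}  C: {a,d}
pass 2:
  B via B→C C A: +{a,d}
  C via C→S d S: +{c}
  S: {a,c,d}  A: {b,c}  B: {a,c,d}  C: {a,c,d}
pass 3:
  A via A→B C d: +{a,d}
  S: {a,c,d}  A: {a,b,c,d}  B: {a,c,d}  C: {a,c,d}
pass 4: (no change)
  S: {a,c,d}  A: {a,b,c,d}  B: {a,c,d}  C: {a,c,d}

FOLLOW iteration:
initialize: $ ∈ FOLLOW(S)
round 1:
  A→B C d: FOLLOW(B) ⊇ FIRST(C) = {a,c,d}; new: +{a,c,d}
  A→B C d: FOLLOW(C) ⊇ FIRST(d) = {d}; new: +{d}
  A→c A a: FOLLOW(A) ⊇ FIRST(a) = {a}; new: +{a}
  B→C C A: FOLLOW(C) ⊇ FIRST(C) = {a,c,d}; new: +{a,c}
  B→C C A: FOLLOW(C) ⊇ FIRST(A) = {a,b,c,d}; new: +{b}
  B→C C A: FOLLOW(A) ⊇ FOLLOW(B) ⊇ {a,c,d}; new: +{c,d}
  B→S C: FOLLOW(S) ⊇ FIRST(C) = {a,c,d}; new: +{a,c,d}
  C→S d S: FOLLOW(S) ⊇ FOLLOW(C) ⊇ {a,b,c,d}; new: +{b}
  S→C: FOLLOW(C) ⊇ FOLLOW(S) ⊇ {$,a,b,c,d}; new: +{$}
  S→a B: FOLLOW(B) ⊇ FOLLOW(S) ⊇ {$,a,b,c,d}; new: +{$,b}
  S→c A: FOLLOW(A) ⊇ FOLLOW(S) ⊇ {$,a,b,c,d}; new: +{$,b}
  S: {$,a,b,c,d}  A: {$,a,b,c,d}  B: {$,a,b,c,d}  C: {$,a,b,c,d}
round 2: (stable)
  S: {$,a,b,c,d}  A: {$,a,b,c,d}  B: {$,a,b,c,d}  C: {$,a,b,c,d}

FOLLOW(A) = ["$", "a", "b", "c", "d"]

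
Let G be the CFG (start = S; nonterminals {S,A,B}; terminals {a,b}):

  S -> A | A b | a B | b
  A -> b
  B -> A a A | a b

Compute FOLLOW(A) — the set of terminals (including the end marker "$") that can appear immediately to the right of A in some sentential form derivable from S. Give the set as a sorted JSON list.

Compute FIRST by fixpoint:
[1]
  A via A→b: +{b}
  B via B→A a A: +{b}
  B via B→a b: +{a}
  S via S→A: +{b}
  S via S→a B: +{a}
  S: {a,b}  A: {b}  B: {a,b}
[2] done
  S: {a,b}  A: {b}  B: {a,b}

Compute FOLLOW by fixpoint:
initialize: $ ∈ FOLLOW(S)
pass 1:
  B→A a A: FOLLOW(A) ⊇ FIRST(a) = {a}; new: +{a}
  S→A: FOLLOW(A) ⊇ FOLLOW(S) ⊇ {$}; new: +{$}
  S→A b: FOLLOW(A) ⊇ FIRST(b) = {b}; new: +{b}
  S→a B: FOLLOW(B) ⊇ FOLLOW(S) ⊇ {$}; new: +{$}
  S: {$}  A: {$,a,b}  B: {$}
pass 2: done
  S: {$}  A: {$,a,b}  B: {$}

FOLLOW(A) = ["$", "a", "b"]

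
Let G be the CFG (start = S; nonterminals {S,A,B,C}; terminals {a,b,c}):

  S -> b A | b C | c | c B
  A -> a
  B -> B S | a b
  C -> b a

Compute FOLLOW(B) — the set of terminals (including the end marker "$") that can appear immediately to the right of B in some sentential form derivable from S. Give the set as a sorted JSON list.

Compute FIRST by fixpoint:
round 1:
  A via A→a: +{a}
  B via B→a b: +{a}
  C via C→b a: +{b}
  S via S→b A: +{b}
  S via S→c: +{c}
  FIRST(S)={b,c}  FIRST(A)={a}  FIRST(B)={a}  FIRST(C)={b}
round 2: done
  FIRST(S)={b,c}  FIRST(A)={a}  FIRST(B)={a}  FIRST(C)={b}

FOLLOW iteration:
FOLLOW(S) := {$}
round 1:
  B→B S: FOLLOW(B) ⊇ FIRST(S) = {b,c}; new: +{b,c}
  B→B S: FOLLOW(S) ⊇ FOLLOW(B) ⊇ {b,c}; new: +{b,c}
  S→b A: FOLLOW(A) ⊇ FOLLOW(S) ⊇ {$,b,c}; new: +{$,b,c}
  S→b C: FOLLOW(C) ⊇ FOLLOW(S) ⊇ {$,b,c}; new: +{$,b,c}
  S→c B: FOLLOW(B) ⊇ FOLLOW(S) ⊇ {$,b,c}; new: +{$}
  FOLLOW(S)={$,b,c}  FOLLOW(A)={$,b,c}  FOLLOW(B)={$,b,c}  FOLLOW(C)={$,b,c}
round 2: (no change)
  FOLLOW(S)={$,b,c}  FOLLOW(A)={$,b,c}  FOLLOW(B)={$,b,c}  FOLLOW(C)={$,b,c}

FOLLOW(B) = ["$", "b", "c"]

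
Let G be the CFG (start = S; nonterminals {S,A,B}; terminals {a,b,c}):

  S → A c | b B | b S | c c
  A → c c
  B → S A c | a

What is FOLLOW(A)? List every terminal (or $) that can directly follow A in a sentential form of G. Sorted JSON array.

FIRST iteration:
iter 1:
  A via A→c c: +{c}
  B via B→a: +{a}
  S via S→A c: +{c}
  S via S→b B: +{b}
  S: {b,c}  A: {c}  B: {a}
iter 2:
  B via B→S A c: +{b,c}
  S: {b,c}  A: {c}  B: {a,b,c}
iter 3: — fixpoint
  S: {b,c}  A: {c}  B: {a,b,c}

Compute FOLLOW by fixpoint:
FOLLOW(S) := {$}
pass 1:
  B→S A c: FOLLOW(S) ⊇ FIRST(A) = {c}; new: +{c}
  B→S A c: FOLLOW(A) ⊇ FIRST(c) = {c}; new: +{c}
  S→b B: FOLLOW(B) ⊇ FOLLOW(S) ⊇ {$,c}; new: +{$,c}
  S: {$,c}  A: {c}  B: {$,c}
pass 2: done
  S: {$,c}  A: {c}  B: {$,c}

FOLLOW(A) = ["c"]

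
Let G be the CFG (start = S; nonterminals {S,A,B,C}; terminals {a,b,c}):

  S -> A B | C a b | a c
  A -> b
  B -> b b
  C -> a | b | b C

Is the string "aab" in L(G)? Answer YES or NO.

Convert to CNF:
  S -> A B | C X3 | T1 T2
  A -> b
  B -> T0 T0
  C -> T0 C | a | b
  T0 -> b
  T1 -> a
  T2 -> c
  X3 -> T1 T0

CYK fill:
  [0..0]={C,T1}  "a"  orig:{C}
  [1..1]={C,T1}  "a"  orig:{C}
  [2..2]={A,C,T0}  "b"  orig:{A,C}
  [0..1]=∅  "aa"
  [1..2]={X3}  "ab"  orig:{}
  [0..2]={S}  "aab"

S ∈ T[0,2] ⇒ YES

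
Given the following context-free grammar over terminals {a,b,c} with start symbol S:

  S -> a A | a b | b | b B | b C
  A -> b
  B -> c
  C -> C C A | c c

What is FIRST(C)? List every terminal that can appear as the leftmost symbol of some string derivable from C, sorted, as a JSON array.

FIRST iteration:
iter 1:
  A via A→b: +{b}
  B via B→c: +{c}
  C via C→c c: +{c}
  S via S→a A: +{a}
  S via S→b: +{b}
  FIRST(S)={a,b}  FIRST(A)={b}  FIRST(B)={c}  FIRST(C)={c}
iter 2: — fixpoint
  FIRST(S)={a,b}  FIRST(A)={b}  FIRST(B)={c}  FIRST(C)={c}

FIRST(C) = ["c"]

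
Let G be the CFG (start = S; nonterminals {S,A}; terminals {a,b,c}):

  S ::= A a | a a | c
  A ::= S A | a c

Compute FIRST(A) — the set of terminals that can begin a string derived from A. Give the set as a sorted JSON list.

FIRST iteration:
round 1:
  A via A→a c: +{a}
  S via S→A a: +{a}
  S via S→c: +{c}
  S: {a,c}  A: {a}
round 2:
  A via A→S A: +{c}
  S: {a,c}  A: {a,c}
round 3: (stable)
  S: {a,c}  A: {a,c}

FIRST(A) = ["a", "c"]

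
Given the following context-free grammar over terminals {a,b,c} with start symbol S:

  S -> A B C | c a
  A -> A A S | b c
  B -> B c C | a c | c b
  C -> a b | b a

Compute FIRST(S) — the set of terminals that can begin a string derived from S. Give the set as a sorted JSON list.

FIRST sets, iterate to fixpoint:
round 1:
  A via A→b c: +{b}
  B via B→a c: +{a}
  B via B→c b: +{c}
  C via C→a b: +{a}
  C via C→b a: +{b}
  S via S→A B C: +{b}
  S via S→c a: +{c}
  S: {b,c}  A: {b}  B: {a,c}  C: {a,b}
round 2: — fixpoint
  S: {b,c}  A: {b}  B: {a,c}  C: {a,b}

FIRST(S) = ["b", "c"]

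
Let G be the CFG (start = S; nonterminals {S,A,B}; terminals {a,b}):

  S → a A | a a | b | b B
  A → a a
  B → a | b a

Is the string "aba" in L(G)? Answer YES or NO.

CNF form of G:
  S -> T0 A | T0 T0 | T1 B | b
  A -> T0 T0
  B -> T1 T0 | a
  T0 -> a
  T1 -> b

Fill CYK table bottom-up:
  [0..0]={B,T0}  "a"  orig:{B}
  [1..1]={S,T1}  "b"  orig:{S}
  [2..2]={B,T0}  "a"  orig:{B}
  [0..1]=∅  "ab"
  [1..2]={B,S}  "ba"
  [0..2]=∅  "aba"

S ∉ T[0,2] ⇒ NO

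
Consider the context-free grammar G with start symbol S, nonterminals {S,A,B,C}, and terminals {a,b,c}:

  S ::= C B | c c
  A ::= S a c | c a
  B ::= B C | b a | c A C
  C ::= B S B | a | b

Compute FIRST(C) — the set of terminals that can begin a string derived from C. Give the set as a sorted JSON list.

FIRST iteration:
round 1:
  A via A→c a: +{c}
  B via B→b a: +{b}
  B via B→c A C: +{c}
  C via C→B S B: +{b,c}
  C via C→a: +{a}
  S via S→C B: +{a,b,c}
  FIRST[S]={a,b,c}  FIRST[A]={c}  FIRST[B]={b,c}  FIRST[C]={a,b,c}
round 2:
  A via A→S a c: +{a,b}
  FIRST[S]={a,b,c}  FIRST[A]={a,b,c}  FIRST[B]={b,c}  FIRST[C]={a,b,c}
round 3: (stable)
  FIRST[S]={a,b,c}  FIRST[A]={a,b,c}  FIRST[B]={b,c}  FIRST[C]={a,b,c}

FIRST(C) = ["a", "b", "c"]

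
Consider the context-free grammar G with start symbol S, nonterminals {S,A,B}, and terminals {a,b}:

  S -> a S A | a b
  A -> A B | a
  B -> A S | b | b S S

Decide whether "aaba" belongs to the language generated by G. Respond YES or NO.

Convert to CNF:
  S -> T1 T0 | T1 X3
  A -> A B | a
  B -> A S | T0 X2 | b
  T0 -> b
  T1 -> a
  X2 -> S S
  X3 -> S A

CYK table (by increasing span):
  cell(0,0) a: {A,T1}  orig:{A}
  cell(1,1) a: {A,T1}  orig:{A}
  cell(2,2) b: {B,T0}  orig:{B}
  cell(3,3) a: {A,T1}  orig:{A}
  cell(0,1) aa: ∅
  cell(1,2) ab: {A,S}
  cell(2,3) ba: ∅
  cell(0,2) aab: {B}
  cell(1,3) aba: {X3}  orig:{}
  cell(0,3) aaba: {S}

S ∈ T[0,3] ⇒ YES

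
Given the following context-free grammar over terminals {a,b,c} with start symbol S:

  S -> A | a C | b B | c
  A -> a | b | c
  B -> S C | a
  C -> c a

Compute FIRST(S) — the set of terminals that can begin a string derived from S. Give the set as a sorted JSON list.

FIRST sets, iterate to fixpoint:
[1]
  A via A→a: +{a}
  A via A→b: +{b}
  A via A→c: +{c}
  B via B→a: +{a}
  C via C→c a: +{c}
  S via S→A: +{a,b,c}
  FIRST[S]={a,b,c}  FIRST[A]={a,b,c}  FIRST[B]={a}  FIRST[C]={c}
[2]
  B via B→S C: +{b,c}
  FIRST[S]={a,b,c}  FIRST[A]={a,b,c}  FIRST[B]={a,b,c}  FIRST[C]={c}
[3] (no change)
  FIRST[S]={a,b,c}  FIRST[A]={a,b,c}  FIRST[B]={a,b,c}  FIRST[C]={c}

FIRST(S) = ["a", "b", "c"]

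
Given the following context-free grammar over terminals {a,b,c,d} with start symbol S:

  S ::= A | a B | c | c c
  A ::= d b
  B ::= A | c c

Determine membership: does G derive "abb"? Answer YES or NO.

Convert to CNF:
  S -> T0 T1 | T2 T2 | T3 B | c
  A -> T0 T1
  B -> T0 T1 | T2 T2
  T0 -> d
  T1 -> b
  T2 -> c
  T3 -> a

CYK fill:
  [0..0]={T3}  "a"  orig:{}
  [1..1]={T1}  "b"  orig:{}
  [2..2]={T1}  "b"  orig:{}
  [0..1]=∅  "ab"
  [1..2]=∅  "bb"
  [0..2]=∅  "abb"

S ∉ T[0,2] ⇒ NO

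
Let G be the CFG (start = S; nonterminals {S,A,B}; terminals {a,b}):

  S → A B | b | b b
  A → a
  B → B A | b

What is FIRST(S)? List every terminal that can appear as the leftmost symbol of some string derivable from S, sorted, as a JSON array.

FIRST sets, iterate to fixpoint:
pass 1:
  A via A→a: +{a}
  B via B→b: +{b}
  S via S→A B: +{a}
  S via S→b: +{b}
  FIRST(S)={a,b}  FIRST(A)={a}  FIRST(B)={b}
pass 2: done
  FIRST(S)={a,b}  FIRST(A)={a}  FIRST(B)={b}

FIRST(S) = ["a", "b"]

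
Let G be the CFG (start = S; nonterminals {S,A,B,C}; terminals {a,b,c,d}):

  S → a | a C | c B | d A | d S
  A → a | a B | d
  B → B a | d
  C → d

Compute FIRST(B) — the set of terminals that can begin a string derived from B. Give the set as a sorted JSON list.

Compute FIRST by fixpoint:
round 1:
  A via A→a: +{a}
  A via A→d: +{d}
  B via B→d: +{d}
  C via C→d: +{d}
  S via S→a: +{a}
  S via S→c B: +{c}
  S via S→d A: +{d}
  FIRST(S)={a,c,d}  FIRST(A)={a,d}  FIRST(B)={d}  FIRST(C)={d}
round 2: — fixpoint
  FIRST(S)={a,c,d}  FIRST(A)={a,d}  FIRST(B)={d}  FIRST(C)={d}

FIRST(B) = ["d"]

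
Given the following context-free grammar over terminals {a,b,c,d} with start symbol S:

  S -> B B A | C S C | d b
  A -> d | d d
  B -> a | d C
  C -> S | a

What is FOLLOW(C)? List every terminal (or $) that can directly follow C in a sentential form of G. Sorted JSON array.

FIRST sets, iterate to fixpoint:
round 1:
  A via A→d: +{d}
  B via B→a: +{a}
  B via B→d C: +{d}
  C via C→a: +{a}
  S via S→B B A: +{a,d}
  S: {a,d}  A: {d}  B: {a,d}  C: {a}
round 2:
  C via C→S: +{d}
  S: {a,d}  A: {d}  B: {a,d}  C: {a,d}
round 3: done
  S: {a,d}  A: {d}  B: {a,d}  C: {a,d}

FOLLOW sets:
FOLLOW(S) := {$}
iter 1:
  S→B B A: FOLLOW(B) ⊇ FIRST(B) = {a,d}; new: +{a,d}
  S→B B A: FOLLOW(A) ⊇ FOLLOW(S) ⊇ {$}; new: +{$}
  S→C S C: FOLLOW(C) ⊇ FIRST(S) = {a,d}; new: +{a,d}
  S→C S C: FOLLOW(S) ⊇ FIRST(C) = {a,d}; new: +{a,d}
  S→C S C: FOLLOW(C) ⊇ FOLLOW(S) ⊇ {$,a,d}; new: +{$}
  FOLLOW[S]={$,a,d}  FOLLOW[A]={$}  FOLLOW[B]={a,d}  FOLLOW[C]={$,a,d}
iter 2:
  S→B B A: FOLLOW(A) ⊇ FOLLOW(S) ⊇ {$,a,d}; new: +{a,d}
  FOLLOW[S]={$,a,d}  FOLLOW[A]={$,a,d}  FOLLOW[B]={a,d}  FOLLOW[C]={$,a,d}
iter 3: done
  FOLLOW[S]={$,a,d}  FOLLOW[A]={$,a,d}  FOLLOW[B]={a,d}  FOLLOW[C]={$,a,d}

FOLLOW(C) = ["$", "a", "d"]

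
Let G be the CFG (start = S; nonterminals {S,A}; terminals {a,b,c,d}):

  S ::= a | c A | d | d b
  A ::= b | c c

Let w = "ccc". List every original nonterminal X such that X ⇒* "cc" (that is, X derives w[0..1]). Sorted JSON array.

Convert to CNF:
  S -> T0 A | T1 T2 | a | d
  A -> T0 T0 | b
  T0 -> c
  T1 -> d
  T2 -> b

CYK table (by increasing span), restricted to cells inside w[0..1]:
  cell(0,0) c: {T0}  orig:{}
  cell(1,1) c: {T0}  orig:{}
  cell(0,1) cc: {A}

Original NTs in T[0,1] deriving "cc": ["A"]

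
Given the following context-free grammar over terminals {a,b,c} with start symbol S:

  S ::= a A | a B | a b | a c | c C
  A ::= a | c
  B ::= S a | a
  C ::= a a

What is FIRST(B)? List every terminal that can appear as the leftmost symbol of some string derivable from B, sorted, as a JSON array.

FIRST sets, iterate to fixpoint:
iter 1:
  A via A→a: +{a}
  A via A→c: +{c}
  B via B→a: +{a}
  C via C→a a: +{a}
  S via S→a A: +{a}
  S via S→c C: +{c}
  FIRST(S)={a,c}  FIRST(A)={a,c}  FIRST(B)={a}  FIRST(C)={a}
iter 2:
  B via B→S a: +{c}
  FIRST(S)={a,c}  FIRST(A)={a,c}  FIRST(B)={a,c}  FIRST(C)={a}
iter 3: (no change)
  FIRST(S)={a,c}  FIRST(A)={a,c}  FIRST(B)={a,c}  FIRST(C)={a}

FIRST(B) = ["a", "c"]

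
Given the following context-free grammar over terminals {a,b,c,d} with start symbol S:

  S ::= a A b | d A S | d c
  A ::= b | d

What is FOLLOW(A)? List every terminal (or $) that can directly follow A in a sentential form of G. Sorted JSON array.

FIRST iteration:
[1]
  A via A→b: +{b}
  A via A→d: +{d}
  S via S→a A b: +{a}
  S via S→d A S: +{d}
  FIRST[S]={a,d}  FIRST[A]={b,d}
[2] (no change)
  FIRST[S]={a,d}  FIRST[A]={b,d}

FOLLOW sets:
seed FOLLOW(S) with $
pass 1:
  S→a A b: FOLLOW(A) ⊇ FIRST(b) = {b}; new: +{b}
  S→d A S: FOLLOW(A) ⊇ FIRST(S) = {a,d}; new: +{a,d}
  FOLLOW(S)={$}  FOLLOW(A)={a,b,d}
pass 2: done
  FOLLOW(S)={$}  FOLLOW(A)={a,b,d}

FOLLOW(A) = ["a", "b", "d"]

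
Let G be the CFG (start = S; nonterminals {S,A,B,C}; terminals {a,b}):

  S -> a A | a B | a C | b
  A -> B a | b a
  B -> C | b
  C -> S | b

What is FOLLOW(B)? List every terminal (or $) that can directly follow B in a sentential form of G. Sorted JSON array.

Compute FIRST by fixpoint:
iter 1:
  A via A→b a: +{b}
  B via B→b: +{b}
  C via C→b: +{b}
  S via S→a A: +{a}
  S via S→b: +{b}
  FIRST(S)={a,b}  FIRST(A)={b}  FIRST(B)={b}  FIRST(C)={b}
iter 2:
  C via C→S: +{a}
  FIRST(S)={a,b}  FIRST(A)={b}  FIRST(B)={b}  FIRST(C)={a,b}
iter 3:
  B via B→C: +{a}
  FIRST(S)={a,b}  FIRST(A)={b}  FIRST(B)={a,b}  FIRST(C)={a,b}
iter 4:
  A via A→B a: +{a}
  FIRST(S)={a,b}  FIRST(A)={a,b}  FIRST(B)={a,b}  FIRST(C)={a,b}
iter 5: — fixpoint
  FIRST(S)={a,b}  FIRST(A)={a,b}  FIRST(B)={a,b}  FIRST(C)={a,b}

FOLLOW sets:
FOLLOW(S) := {$}
pass 1:
  A→B a: FOLLOW(B) ⊇ FIRST(a) = {a}; new: +{a}
  B→C: FOLLOW(C) ⊇ FOLLOW(B) ⊇ {a}; new: +{a}
  C→S: FOLLOW(S) ⊇ FOLLOW(C) ⊇ {a}; new: +{a}
  S→a A: FOLLOW(A) ⊇ FOLLOW(S) ⊇ {$,a}; new: +{$,a}
  S→a B: FOLLOW(B) ⊇ FOLLOW(S) ⊇ {$,a}; new: +{$}
  S→a C: FOLLOW(C) ⊇ FOLLOW(S) ⊇ {$,a}; new: +{$}
  S: {$,a}  A: {$,a}  B: {$,a}  C: {$,a}
pass 2: done
  S: {$,a}  A: {$,a}  B: {$,a}  C: {$,a}

FOLLOW(B) = ["$", "a"]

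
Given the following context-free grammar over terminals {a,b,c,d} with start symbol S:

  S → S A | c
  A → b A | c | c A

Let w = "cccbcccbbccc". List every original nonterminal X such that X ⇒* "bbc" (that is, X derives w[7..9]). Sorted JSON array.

Convert to CNF:
  S -> S A | c
  A -> T0 A | T1 A | c
  T0 -> b
  T1 -> c

CYK fill, restricted to cells inside w[7..9]:
  [7..7]={T0}  "b"  orig:{}
  [8..8]={T0}  "b"  orig:{}
  [9..9]={A,S,T1}  "c"  orig:{A,S}
  [7..8]=∅  "bb"
  [8..9]={A}  "bc"
  [7..9]={A}  "bbc"

Original NTs in T[7,9] deriving "bbc": ["A"]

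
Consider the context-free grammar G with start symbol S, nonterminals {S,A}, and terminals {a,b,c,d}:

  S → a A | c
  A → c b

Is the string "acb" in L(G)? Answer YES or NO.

Convert to CNF:
  S -> T2 A | c
  A -> T0 T1
  T0 -> c
  T1 -> b
  T2 -> a

Fill CYK table bottom-up:
  cell(0,0) a: {T2}  orig:{}
  cell(1,1) c: {S,T0}  orig:{S}
  cell(2,2) b: {T1}  orig:{}
  cell(0,1) ac: ∅
  cell(1,2) cb: {A}
  cell(0,2) acb: {S}

S ∈ T[0,2] ⇒ YES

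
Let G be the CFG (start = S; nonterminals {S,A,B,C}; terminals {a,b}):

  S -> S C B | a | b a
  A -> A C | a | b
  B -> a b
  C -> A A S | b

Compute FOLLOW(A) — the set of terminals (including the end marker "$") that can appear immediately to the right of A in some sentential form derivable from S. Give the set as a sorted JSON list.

FIRST sets, iterate to fixpoint:
round 1:
  A via A→a: +{a}
  A via A→b: +{b}
  B via B→a b: +{a}
  C via C→A A S: +{a,b}
  S via S→a: +{a}
  S via S→b a: +{b}
  S: {a,b}  A: {a,b}  B: {a}  C: {a,b}
round 2: — fixpoint
  S: {a,b}  A: {a,b}  B: {a}  C: {a,b}

FOLLOW iteration:
FOLLOW(S) := {$}
[1]
  A→A C: FOLLOW(A) ⊇ FIRST(C) = {a,b}; new: +{a,b}
  A→A C: FOLLOW(C) ⊇ FOLLOW(A) ⊇ {a,b}; new: +{a,b}
  C→A A S: FOLLOW(S) ⊇ FOLLOW(C) ⊇ {a,b}; new: +{a,b}
  S→S C B: FOLLOW(B) ⊇ FOLLOW(S) ⊇ {$,a,b}; new: +{$,a,b}
  FOLLOW[S]={$,a,b}  FOLLOW[A]={a,b}  FOLLOW[B]={$,a,b}  FOLLOW[C]={a,b}
[2] done
  FOLLOW[S]={$,a,b}  FOLLOW[A]={a,b}  FOLLOW[B]={$,a,b}  FOLLOW[C]={a,b}

FOLLOW(A) = ["a", "b"]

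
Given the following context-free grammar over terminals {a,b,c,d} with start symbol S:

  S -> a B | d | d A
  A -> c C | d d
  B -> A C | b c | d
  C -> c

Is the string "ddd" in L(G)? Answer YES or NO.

CNF form of G:
  S -> T1 A | T3 B | d
  A -> T0 C | T1 T1
  B -> A C | T2 T0 | d
  C -> c
  T0 -> c
  T1 -> d
  T2 -> b
  T3 -> a

Fill CYK table bottom-up:
  cell(0,0) d: {B,S,T1}  orig:{B,S}
  cell(1,1) d: {B,S,T1}  orig:{B,S}
  cell(2,2) d: {B,S,T1}  orig:{B,S}
  cell(0,1) dd: {A}
  cell(1,2) dd: {A}
  cell(0,2) ddd: {S}

S ∈ T[0,2] ⇒ YES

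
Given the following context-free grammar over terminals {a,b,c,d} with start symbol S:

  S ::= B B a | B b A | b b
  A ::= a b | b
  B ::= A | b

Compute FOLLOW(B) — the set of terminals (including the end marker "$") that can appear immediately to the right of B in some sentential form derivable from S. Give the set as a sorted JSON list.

Compute FIRST by fixpoint:
[1]
  A via A→a b: +{a}
  A via A→b: +{b}
  B via B→A: +{a,b}
  S via S→B B a: +{a,b}
  S: {a,b}  A: {a,b}  B: {a,b}
[2] done
  S: {a,b}  A: {a,b}  B: {a,b}

Compute FOLLOW by fixpoint:
FOLLOW(S) := {$}
pass 1:
  S→B B a: FOLLOW(B) ⊇ FIRST(B) = {a,b}; new: +{a,b}
  S→B b A: FOLLOW(A) ⊇ FOLLOW(S) ⊇ {$}; new: +{$}
  FOLLOW[S]={$}  FOLLOW[A]={$}  FOLLOW[B]={a,b}
pass 2:
  B→A: FOLLOW(A) ⊇ FOLLOW(B) ⊇ {a,b}; new: +{a,b}
  FOLLOW[S]={$}  FOLLOW[A]={$,a,b}  FOLLOW[B]={a,b}
pass 3: done
  FOLLOW[S]={$}  FOLLOW[A]={$,a,b}  FOLLOW[B]={a,b}

FOLLOW(B) = ["a", "b"]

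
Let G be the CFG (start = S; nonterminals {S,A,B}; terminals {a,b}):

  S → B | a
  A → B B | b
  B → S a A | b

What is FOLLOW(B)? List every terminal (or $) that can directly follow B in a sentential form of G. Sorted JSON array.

Compute FIRST by fixpoint:
[1]
  A via A→b: +{b}
  B via B→b: +{b}
  S via S→B: +{b}
  S via S→a: +{a}
  FIRST(S)={a,b}  FIRST(A)={b}  FIRST(B)={b}
[2]
  B via B→S a A: +{a}
  FIRST(S)={a,b}  FIRST(A)={b}  FIRST(B)={a,b}
[3]
  A via A→B B: +{a}
  FIRST(S)={a,b}  FIRST(A)={a,b}  FIRST(B)={a,b}
[4] done
  FIRST(S)={a,b}  FIRST(A)={a,b}  FIRST(B)={a,b}

FOLLOW iteration:
seed FOLLOW(S) with $
round 1:
  A→B B: FOLLOW(B) ⊇ FIRST(B) = {a,b}; new: +{a,b}
  B→S a A: FOLLOW(S) ⊇ FIRST(a) = {a}; new: +{a}
  B→S a A: FOLLOW(A) ⊇ FOLLOW(B) ⊇ {a,b}; new: +{a,b}
  S→B: FOLLOW(B) ⊇ FOLLOW(S) ⊇ {$,a}; new: +{$}
  FOLLOW[S]={$,a}  FOLLOW[A]={a,b}  FOLLOW[B]={$,a,b}
round 2:
  B→S a A: FOLLOW(A) ⊇ FOLLOW(B) ⊇ {$,a,b}; new: +{$}
  FOLLOW[S]={$,a}  FOLLOW[A]={$,a,b}  FOLLOW[B]={$,a,b}
round 3: (no change)
  FOLLOW[S]={$,a}  FOLLOW[A]={$,a,b}  FOLLOW[B]={$,a,b}

FOLLOW(B) = ["$", "a", "b"]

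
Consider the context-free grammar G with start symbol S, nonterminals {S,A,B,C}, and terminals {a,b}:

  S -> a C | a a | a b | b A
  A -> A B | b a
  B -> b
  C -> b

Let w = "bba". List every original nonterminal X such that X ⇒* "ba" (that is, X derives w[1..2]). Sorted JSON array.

CNF form of G:
  S -> T0 A | T1 C | T1 T0 | T1 T1
  A -> A B | T0 T1
  B -> b
  C -> b
  T0 -> b
  T1 -> a

Fill CYK table bottom-up — only the sub-triangle for w[1..2]:
  T[1,1] 'b' = {B,C,T0}  orig:{B,C}
  T[2,2] 'a' = {T1}  orig:{}
  T[1,2] 'ba' = {A}

Original NTs in T[1,2] deriving "ba": ["A"]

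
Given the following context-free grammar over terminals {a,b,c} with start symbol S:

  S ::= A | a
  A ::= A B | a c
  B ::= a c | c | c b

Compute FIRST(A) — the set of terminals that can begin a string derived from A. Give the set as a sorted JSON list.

Compute FIRST by fixpoint:
iter 1:
  A via A→a c: +{a}
  B via B→a c: +{a}
  B via B→c: +{c}
  S via S→A: +{a}
  S: {a}  A: {a}  B: {a,c}
iter 2: done
  S: {a}  A: {a}  B: {a,c}

FIRST(A) = ["a"]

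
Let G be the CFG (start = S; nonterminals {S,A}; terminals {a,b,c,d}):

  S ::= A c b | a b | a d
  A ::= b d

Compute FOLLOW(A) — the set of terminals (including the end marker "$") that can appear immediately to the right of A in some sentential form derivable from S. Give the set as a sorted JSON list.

Compute FIRST by fixpoint:
round 1:
  A via A→b d: +{b}
  S via S→A c b: +{b}
  S via S→a b: +{a}
  FIRST[S]={a,b}  FIRST[A]={b}
round 2: done
  FIRST[S]={a,b}  FIRST[A]={b}

Compute FOLLOW by fixpoint:
FOLLOW(S) := {$}
round 1:
  S→A c b: FOLLOW(A) ⊇ FIRST(c) = {c}; new: +{c}
  FOLLOW(S)={$}  FOLLOW(A)={c}
round 2: done
  FOLLOW(S)={$}  FOLLOW(A)={c}

FOLLOW(A) = ["c"]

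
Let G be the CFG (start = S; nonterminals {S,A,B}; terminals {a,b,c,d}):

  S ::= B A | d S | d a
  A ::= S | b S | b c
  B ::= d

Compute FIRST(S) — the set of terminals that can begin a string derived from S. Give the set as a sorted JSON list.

Compute FIRST by fixpoint:
round 1:
  A via A→b S: +{b}
  B via B→d: +{d}
  S via S→B A: +{d}
  FIRST(S)={d}  FIRST(A)={b}  FIRST(B)={d}
round 2:
  A via A→S: +{d}
  FIRST(S)={d}  FIRST(A)={b,d}  FIRST(B)={d}
round 3: done
  FIRST(S)={d}  FIRST(A)={b,d}  FIRST(B)={d}

FIRST(S) = ["d"]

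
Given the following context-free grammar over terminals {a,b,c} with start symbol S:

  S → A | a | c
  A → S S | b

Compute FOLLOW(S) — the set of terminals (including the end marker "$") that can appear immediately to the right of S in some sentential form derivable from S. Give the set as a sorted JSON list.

FIRST iteration:
iter 1:
  A via A→b: +{b}
  S via S→A: +{b}
  S via S→a: +{a}
  S via S→c: +{c}
  FIRST[S]={a,b,c}  FIRST[A]={b}
iter 2:
  A via A→S S: +{a,c}
  FIRST[S]={a,b,c}  FIRST[A]={a,b,c}
iter 3: — fixpoint
  FIRST[S]={a,b,c}  FIRST[A]={a,b,c}

Compute FOLLOW by fixpoint:
seed FOLLOW(S) with $
pass 1:
  A→S S: FOLLOW(S) ⊇ FIRST(S) = {a,b,c}; new: +{a,b,c}
  S→A: FOLLOW(A) ⊇ FOLLOW(S) ⊇ {$,a,b,c}; new: +{$,a,b,c}
  S: {$,a,b,c}  A: {$,a,b,c}
pass 2: (no change)
  S: {$,a,b,c}  A: {$,a,b,c}

FOLLOW(S) = ["$", "a", "b", "c"]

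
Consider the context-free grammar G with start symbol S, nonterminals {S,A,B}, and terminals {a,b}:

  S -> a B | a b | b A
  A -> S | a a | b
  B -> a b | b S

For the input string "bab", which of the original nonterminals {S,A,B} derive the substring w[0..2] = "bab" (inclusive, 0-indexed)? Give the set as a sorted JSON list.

CNF form of G:
  S -> T0 B | T0 T1 | T1 A
  A -> T0 B | T0 T0 | T0 T1 | T1 A | b
  B -> T0 T1 | T1 S
  T0 -> a
  T1 -> b

CYK fill, restricted to cells inside w[0..2]:
  [0..0]={A,T1}  "b"  orig:{A}
  [1..1]={T0}  "a"  orig:{}
  [2..2]={A,T1}  "b"  orig:{A}
  [0..1]=∅  "ba"
  [1..2]={A,B,S}  "ab"
  [0..2]={A,B,S}  "bab"

Original NTs in T[0,2] deriving "bab": ["A", "B", "S"]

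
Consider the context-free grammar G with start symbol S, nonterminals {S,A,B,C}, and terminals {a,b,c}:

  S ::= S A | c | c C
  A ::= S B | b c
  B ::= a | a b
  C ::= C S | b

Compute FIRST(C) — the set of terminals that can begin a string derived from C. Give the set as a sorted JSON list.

FIRST sets, iterate to fixpoint:
round 1:
  A via A→b c: +{b}
  B via B→a: +{a}
  C via C→b: +{b}
  S via S→c: +{c}
  S: {c}  A: {b}  B: {a}  C: {b}
round 2:
  A via A→S B: +{c}
  S: {c}  A: {b,c}  B: {a}  C: {b}
round 3: done
  S: {c}  A: {b,c}  B: {a}  C: {b}

FIRST(C) = ["b"]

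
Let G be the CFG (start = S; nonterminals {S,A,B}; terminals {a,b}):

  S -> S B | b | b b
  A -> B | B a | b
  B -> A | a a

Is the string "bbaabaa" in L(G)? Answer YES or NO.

Convert to CNF:
  S -> S B | T1 T1 | b
  A -> B T0 | T0 T0 | b
  B -> B T0 | T0 T0 | b
  T0 -> a
  T1 -> b

CYK fill:
  [0..0]={A,B,S,T1}  "b"  orig:{A,B,S}
  [1..1]={A,B,S,T1}  "b"  orig:{A,B,S}
  [2..2]={T0}  "a"  orig:{}
  [3..3]={T0}  "a"  orig:{}
  [4..4]={A,B,S,T1}  "b"  orig:{A,B,S}
  [5..5]={T0}  "a"  orig:{}
  [6..6]={T0}  "a"  orig:{}
  [0..1]={S}  "bb"
  [1..2]={A,B}  "ba"
  [2..3]={A,B}  "aa"
  [3..4]=∅  "ab"
  [4..5]={A,B}  "ba"
  [5..6]={A,B}  "aa"
  [0..2]={S}  "bba"
  [1..3]={A,B,S}  "baa"
  [2..4]=∅  "aab"
  [3..5]=∅  "aba"
  [4..6]={A,B,S}  "baa"
  [0..3]={S}  "bbaa"
  [1..4]={S}  "baab"
  [2..5]=∅  "aaba"
  [3..6]=∅  "abaa"
  [0..4]={S}  "bbaab"
  [1..5]={S}  "baaba"
  [2..6]=∅  "aabaa"
  [0..5]={S}  "bbaaba"
  [1..6]={S}  "baabaa"
  [0..6]={S}  "bbaabaa"

S ∈ T[0,6] ⇒ YES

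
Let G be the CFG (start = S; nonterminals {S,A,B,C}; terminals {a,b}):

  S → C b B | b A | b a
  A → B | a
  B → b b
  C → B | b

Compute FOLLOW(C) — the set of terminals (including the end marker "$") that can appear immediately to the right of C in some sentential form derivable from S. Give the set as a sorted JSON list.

Compute FIRST by fixpoint:
iter 1:
  A via A→a: +{a}
  B via B→b b: +{b}
  C via C→B: +{b}
  S via S→C b B: +{b}
  FIRST[S]={b}  FIRST[A]={a}  FIRST[B]={b}  FIRST[C]={b}
iter 2:
  A via A→B: +{b}
  FIRST[S]={b}  FIRST[A]={a,b}  FIRST[B]={b}  FIRST[C]={b}
iter 3: done
  FIRST[S]={b}  FIRST[A]={a,b}  FIRST[B]={b}  FIRST[C]={b}

Compute FOLLOW by fixpoint:
FOLLOW(S) := {$}
pass 1:
  S→C b B: FOLLOW(C) ⊇ FIRST(b) = {b}; new: +{b}
  S→C b B: FOLLOW(B) ⊇ FOLLOW(S) ⊇ {$}; new: +{$}
  S→b A: FOLLOW(A) ⊇ FOLLOW(S) ⊇ {$}; new: +{$}
  S: {$}  A: {$}  B: {$}  C: {b}
pass 2:
  C→B: FOLLOW(B) ⊇ FOLLOW(C) ⊇ {b}; new: +{b}
  S: {$}  A: {$}  B: {$,b}  C: {b}
pass 3: (no change)
  S: {$}  A: {$}  B: {$,b}  C: {b}

FOLLOW(C) = ["b"]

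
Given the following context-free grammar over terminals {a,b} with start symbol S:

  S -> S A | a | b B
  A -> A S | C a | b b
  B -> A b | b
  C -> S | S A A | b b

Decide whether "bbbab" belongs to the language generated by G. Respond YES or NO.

CNF form of G:
  S -> S A | T1 B | a
  A -> A S | C T0 | T1 T1
  B -> A T1 | b
  C -> S A | S X2 | T1 B | T1 T1 | a
  T0 -> a
  T1 -> b
  X2 -> A A

CYK table (by increasing span):
  cell(0,0) b: {B,T1}  orig:{B}
  cell(1,1) b: {B,T1}  orig:{B}
  cell(2,2) b: {B,T1}  orig:{B}
  cell(3,3) a: {C,S,T0}  orig:{C,S}
  cell(4,4) b: {B,T1}  orig:{B}
  cell(0,1) bb: {A,C,S}
  cell(1,2) bb: {A,C,S}
  cell(2,3) ba: ∅
  cell(3,4) ab: ∅
  cell(0,2) bbb: {B}
  cell(1,3) bba: {A}
  cell(2,4) bab: ∅
  cell(0,3) bbba: ∅
  cell(1,4) bbab: {B}
  cell(0,4) bbbab: {C,S}

S ∈ T[0,4] ⇒ YES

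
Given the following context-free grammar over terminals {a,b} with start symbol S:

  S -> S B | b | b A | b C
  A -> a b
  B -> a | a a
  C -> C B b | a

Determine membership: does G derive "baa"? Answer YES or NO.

Convert to CNF:
  S -> S B | T1 A | T1 C | b
  A -> T0 T1
  B -> T0 T0 | a
  C -> C X2 | a
  T0 -> a
  T1 -> b
  X2 -> B T1

Fill CYK table bottom-up:
  T[0,0] 'b' = {S,T1}  orig:{S}
  T[1,1] 'a' = {B,C,T0}  orig:{B,C}
  T[2,2] 'a' = {B,C,T0}  orig:{B,C}
  T[0,1] 'ba' = {S}
  T[1,2] 'aa' = {B}
  T[0,2] 'baa' = {S}

S ∈ T[0,2] ⇒ YES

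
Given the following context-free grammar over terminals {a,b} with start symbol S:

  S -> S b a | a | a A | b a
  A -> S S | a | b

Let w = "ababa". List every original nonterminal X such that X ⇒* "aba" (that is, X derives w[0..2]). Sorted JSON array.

CNF form of G:
  S -> S X2 | T0 T1 | T1 A | a
  A -> S S | a | b
  T0 -> b
  T1 -> a
  X2 -> T0 T1

CYK table (by increasing span) (cells [i..j] with 0 ≤ i ≤ j ≤ 2 only):
  [0..0]={A,S,T1}  "a"  orig:{A,S}
  [1..1]={A,T0}  "b"  orig:{A}
  [2..2]={A,S,T1}  "a"  orig:{A,S}
  [0..1]={S}  "ab"
  [1..2]={S,X2}  "ba"  orig:{S}
  [0..2]={A,S}  "aba"

Original NTs in T[0,2] deriving "aba": ["A", "S"]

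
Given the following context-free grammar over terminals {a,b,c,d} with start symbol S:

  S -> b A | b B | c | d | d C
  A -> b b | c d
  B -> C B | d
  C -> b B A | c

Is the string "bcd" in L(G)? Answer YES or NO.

Convert to CNF:
  S -> T0 A | T0 B | T2 C | c | d
  A -> T0 T0 | T1 T2
  B -> C B | d
  C -> T0 X3 | c
  T0 -> b
  T1 -> c
  T2 -> d
  X3 -> B A

CYK table (by increasing span):
  T[0,0] 'b' = {T0}  orig:{}
  T[1,1] 'c' = {C,S,T1}  orig:{C,S}
  T[2,2] 'd' = {B,S,T2}  orig:{B,S}
  T[0,1] 'bc' = ∅
  T[1,2] 'cd' = {A,B}
  T[0,2] 'bcd' = {S}

S ∈ T[0,2] ⇒ YES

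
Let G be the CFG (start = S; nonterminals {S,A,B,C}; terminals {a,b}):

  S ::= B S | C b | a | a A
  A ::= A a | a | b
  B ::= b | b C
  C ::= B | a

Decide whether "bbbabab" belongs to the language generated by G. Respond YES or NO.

CNF form of G:
  S -> B S | C T1 | T0 A | a
  A -> A T0 | a | b
  B -> T1 C | b
  C -> T1 C | a | b
  T0 -> a
  T1 -> b

Fill CYK table bottom-up:
  T[0,0] 'b' = {A,B,C,T1}  orig:{A,B,C}
  T[1,1] 'b' = {A,B,C,T1}  orig:{A,B,C}
  T[2,2] 'b' = {A,B,C,T1}  orig:{A,B,C}
  T[3,3] 'a' = {A,C,S,T0}  orig:{A,C,S}
  T[4,4] 'b' = {A,B,C,T1}  orig:{A,B,C}
  T[5,5] 'a' = {A,C,S,T0}  orig:{A,C,S}
  T[6,6] 'b' = {A,B,C,T1}  orig:{A,B,C}
  T[0,1] 'bb' = {B,C,S}
  T[1,2] 'bb' = {B,C,S}
  T[2,3] 'ba' = {A,B,C,S}
  T[3,4] 'ab' = {S}
  T[4,5] 'ba' = {A,B,C,S}
  T[5,6] 'ab' = {S}
  T[0,2] 'bbb' = {B,C,S}
  T[1,3] 'bba' = {B,C,S}
  T[2,4] 'bab' = {S}
  T[3,5] 'aba' = {S}
  T[4,6] 'bab' = {S}
  T[0,3] 'bbba' = {B,C,S}
  T[1,4] 'bbab' = {S}
  T[2,5] 'baba' = {S}
  T[3,6] 'abab' = ∅
  T[0,4] 'bbbab' = {S}
  T[1,5] 'bbaba' = {S}
  T[2,6] 'babab' = {S}
  T[0,5] 'bbbaba' = {S}
  T[1,6] 'bbabab' = {S}
  T[0,6] 'bbbabab' = {S}

S ∈ T[0,6] ⇒ YES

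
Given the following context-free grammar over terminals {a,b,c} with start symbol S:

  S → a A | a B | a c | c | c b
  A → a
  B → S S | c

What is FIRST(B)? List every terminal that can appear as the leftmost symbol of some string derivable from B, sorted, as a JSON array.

FIRST sets, iterate to fixpoint:
iter 1:
  A via A→a: +{a}
  B via B→c: +{c}
  S via S→a A: +{a}
  S via S→c: +{c}
  FIRST(S)={a,c}  FIRST(A)={a}  FIRST(B)={c}
iter 2:
  B via B→S S: +{a}
  FIRST(S)={a,c}  FIRST(A)={a}  FIRST(B)={a,c}
iter 3: (no change)
  FIRST(S)={a,c}  FIRST(A)={a}  FIRST(B)={a,c}

FIRST(B) = ["a", "c"]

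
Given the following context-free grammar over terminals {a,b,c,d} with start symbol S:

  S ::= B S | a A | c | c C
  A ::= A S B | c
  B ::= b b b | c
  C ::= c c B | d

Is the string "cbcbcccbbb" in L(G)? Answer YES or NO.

CNF form of G:
  S -> B S | T1 C | T2 A | c
  A -> A X3 | c
  B -> T0 X4 | c
  C -> T1 X5 | d
  T0 -> b
  T1 -> c
  T2 -> a
  X3 -> S B
  X4 -> T0 T0
  X5 -> T1 B

CYK fill:
  T[0,0] 'c' = {A,B,S,T1}  orig:{A,B,S}
  T[1,1] 'b' = {T0}  orig:{}
  T[2,2] 'c' = {A,B,S,T1}  orig:{A,B,S}
  T[3,3] 'b' = {T0}  orig:{}
  T[4,4] 'c' = {A,B,S,T1}  orig:{A,B,S}
  T[5,5] 'c' = {A,B,S,T1}  orig:{A,B,S}
  T[6,6] 'c' = {A,B,S,T1}  orig:{A,B,S}
  T[7,7] 'b' = {T0}  orig:{}
  T[8,8] 'b' = {T0}  orig:{}
  T[9,9] 'b' = {T0}  orig:{}
  T[0,1] 'cb' = ∅
  T[1,2] 'bc' = ∅
  T[2,3] 'cb' = ∅
  T[3,4] 'bc' = ∅
  T[4,5] 'cc' = {S,X3,X5}  orig:{S}
  T[5,6] 'cc' = {S,X3,X5}  orig:{S}
  T[6,7] 'cb' = ∅
  T[7,8] 'bb' = {X4}  orig:{}
  T[8,9] 'bb' = {X4}  orig:{}
  T[0,2] 'cbc' = ∅
  T[1,3] 'bcb' = ∅
  T[2,4] 'cbc' = ∅
  T[3,5] 'bcc' = ∅
  T[4,6] 'ccc' = {A,C,S,X3}  orig:{A,C,S}
  T[5,7] 'ccb' = ∅
  T[6,8] 'cbb' = ∅
  T[7,9] 'bbb' = {B}
  T[0,3] 'cbcb' = ∅
  T[1,4] 'bcbc' = ∅
  T[2,5] 'cbcc' = ∅
  T[3,6] 'bccc' = ∅
  T[4,7] 'cccb' = ∅
  T[5,8] 'ccbb' = ∅
  T[6,9] 'cbbb' = {X3,X5}  orig:{}
  T[0,4] 'cbcbc' = ∅
  T[1,5] 'bcbcc' = ∅
  T[2,6] 'cbccc' = ∅
  T[3,7] 'bcccb' = ∅
  T[4,8] 'cccbb' = ∅
  T[5,9] 'ccbbb' = {A,C,X3}  orig:{A,C}
  T[0,5] 'cbcbcc' = ∅
  T[1,6] 'bcbccc' = ∅
  T[2,7] 'cbcccb' = ∅
  T[3,8] 'bcccbb' = ∅
  T[4,9] 'cccbbb' = {A,S,X3}  orig:{A,S}
  T[0,6] 'cbcbccc' = ∅
  T[1,7] 'bcbcccb' = ∅
  T[2,8] 'cbcccbb' = ∅
  T[3,9] 'bcccbbb' = ∅
  T[0,7] 'cbcbcccb' = ∅
  T[1,8] 'bcbcccbb' = ∅
  T[2,9] 'cbcccbbb' = ∅
  T[0,8] 'cbcbcccbb' = ∅
  T[1,9] 'bcbcccbbb' = ∅
  T[0,9] 'cbcbcccbbb' = ∅

S ∉ T[0,9] ⇒ NO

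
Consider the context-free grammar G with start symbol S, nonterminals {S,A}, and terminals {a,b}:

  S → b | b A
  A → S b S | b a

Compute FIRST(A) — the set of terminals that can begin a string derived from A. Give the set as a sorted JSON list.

FIRST sets, iterate to fixpoint:
pass 1:
  A via A→b a: +{b}
  S via S→b: +{b}
  FIRST[S]={b}  FIRST[A]={b}
pass 2: (no change)
  FIRST[S]={b}  FIRST[A]={b}

FIRST(A) = ["b"]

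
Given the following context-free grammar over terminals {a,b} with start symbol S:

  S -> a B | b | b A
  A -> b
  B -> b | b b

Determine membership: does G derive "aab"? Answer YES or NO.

Convert to CNF:
  S -> T0 A | T1 B | b
  A -> b
  B -> T0 T0 | b
  T0 -> b
  T1 -> a

CYK table (by increasing span):
  T[0,0] 'a' = {T1}  orig:{}
  T[1,1] 'a' = {T1}  orig:{}
  T[2,2] 'b' = {A,B,S,T0}  orig:{A,B,S}
  T[0,1] 'aa' = ∅
  T[1,2] 'ab' = {S}
  T[0,2] 'aab' = ∅

S ∉ T[0,2] ⇒ NO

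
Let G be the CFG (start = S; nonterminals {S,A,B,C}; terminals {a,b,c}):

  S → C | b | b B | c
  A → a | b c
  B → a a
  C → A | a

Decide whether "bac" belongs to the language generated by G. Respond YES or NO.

Convert to CNF:
  S -> T0 B | T0 T1 | a | b | c
  A -> T0 T1 | a
  B -> T2 T2
  C -> T0 T1 | a
  T0 -> b
  T1 -> c
  T2 -> a

Fill CYK table bottom-up:
  [0..0]={S,T0}  "b"  orig:{S}
  [1..1]={A,C,S,T2}  "a"  orig:{A,C,S}
  [2..2]={S,T1}  "c"  orig:{S}
  [0..1]=∅  "ba"
  [1..2]=∅  "ac"
  [0..2]=∅  "bac"

S ∉ T[0,2] ⇒ NO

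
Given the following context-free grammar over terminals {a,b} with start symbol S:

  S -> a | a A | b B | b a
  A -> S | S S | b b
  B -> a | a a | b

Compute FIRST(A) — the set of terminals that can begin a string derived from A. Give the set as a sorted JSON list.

FIRST sets, iterate to fixpoint:
[1]
  A via A→b b: +{b}
  B via B→a: +{a}
  B via B→b: +{b}
  S via S→a: +{a}
  S via S→b B: +{b}
  FIRST[S]={a,b}  FIRST[A]={b}  FIRST[B]={a,b}
[2]
  A via A→S: +{a}
  FIRST[S]={a,b}  FIRST[A]={a,b}  FIRST[B]={a,b}
[3] (stable)
  FIRST[S]={a,b}  FIRST[A]={a,b}  FIRST[B]={a,b}

FIRST(A) = ["a", "b"]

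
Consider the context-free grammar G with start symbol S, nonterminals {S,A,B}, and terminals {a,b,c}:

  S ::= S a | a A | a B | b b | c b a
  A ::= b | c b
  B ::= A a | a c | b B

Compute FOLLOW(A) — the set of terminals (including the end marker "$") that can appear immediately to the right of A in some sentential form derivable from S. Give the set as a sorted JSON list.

FIRST iteration:
round 1:
  A via A→b: +{b}
  A via A→c b: +{c}
  B via B→A a: +{b,c}
  B via B→a c: +{a}
  S via S→a A: +{a}
  S via S→b b: +{b}
  S via S→c b a: +{c}
  S: {a,b,c}  A: {b,c}  B: {a,b,c}
round 2: (no change)
  S: {a,b,c}  A: {b,c}  B: {a,b,c}

FOLLOW sets:
FOLLOW(S) := {$}
round 1:
  B→A a: FOLLOW(A) ⊇ FIRST(a) = {a}; new: +{a}
  S→S a: FOLLOW(S) ⊇ FIRST(a) = {a}; new: +{a}
  S→a A: FOLLOW(A) ⊇ FOLLOW(S) ⊇ {$,a}; new: +{$}
  S→a B: FOLLOW(B) ⊇ FOLLOW(S) ⊇ {$,a}; new: +{$,a}
  S: {$,a}  A: {$,a}  B: {$,a}
round 2: done
  S: {$,a}  A: {$,a}  B: {$,a}

FOLLOW(A) = ["$", "a"]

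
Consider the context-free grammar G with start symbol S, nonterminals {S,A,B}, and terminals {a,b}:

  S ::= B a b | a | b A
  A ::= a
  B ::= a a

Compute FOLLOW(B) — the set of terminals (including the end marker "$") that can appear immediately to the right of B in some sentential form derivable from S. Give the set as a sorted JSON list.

FIRST sets, iterate to fixpoint:
round 1:
  A via A→a: +{a}
  B via B→a a: +{a}
  S via S→B a b: +{a}
  S via S→b A: +{b}
  FIRST(S)={a,b}  FIRST(A)={a}  FIRST(B)={a}
round 2: (no change)
  FIRST(S)={a,b}  FIRST(A)={a}  FIRST(B)={a}

Compute FOLLOW by fixpoint:
initialize: $ ∈ FOLLOW(S)
pass 1:
  S→B a b: FOLLOW(B) ⊇ FIRST(a) = {a}; new: +{a}
  S→b A: FOLLOW(A) ⊇ FOLLOW(S) ⊇ {$}; new: +{$}
  S: {$}  A: {$}  B: {a}
pass 2: (stable)
  S: {$}  A: {$}  B: {a}

FOLLOW(B) = ["a"]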